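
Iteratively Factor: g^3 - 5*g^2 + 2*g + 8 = (g + 1)*(g^2 - 6*g + 8) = (g - 4)*(g + 1)*(g - 2)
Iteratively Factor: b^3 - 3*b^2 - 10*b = (b + 2)*(b^2 - 5*b) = (b - 5)*(b + 2)*(b)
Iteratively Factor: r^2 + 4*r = (r + 4)*(r)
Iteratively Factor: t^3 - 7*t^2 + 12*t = (t)*(t^2 - 7*t + 12) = t*(t - 4)*(t - 3)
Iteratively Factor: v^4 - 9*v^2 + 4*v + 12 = (v + 3)*(v^3 - 3*v^2 + 4) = (v + 1)*(v + 3)*(v^2 - 4*v + 4) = (v - 2)*(v + 1)*(v + 3)*(v - 2)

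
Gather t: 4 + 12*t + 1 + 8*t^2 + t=8*t^2 + 13*t + 5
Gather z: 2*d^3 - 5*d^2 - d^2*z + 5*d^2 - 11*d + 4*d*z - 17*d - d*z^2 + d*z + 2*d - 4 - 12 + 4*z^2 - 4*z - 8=2*d^3 - 26*d + z^2*(4 - d) + z*(-d^2 + 5*d - 4) - 24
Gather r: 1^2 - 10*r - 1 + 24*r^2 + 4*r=24*r^2 - 6*r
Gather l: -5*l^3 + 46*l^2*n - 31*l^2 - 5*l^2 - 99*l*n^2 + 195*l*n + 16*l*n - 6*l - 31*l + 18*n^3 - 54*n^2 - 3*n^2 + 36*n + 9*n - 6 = -5*l^3 + l^2*(46*n - 36) + l*(-99*n^2 + 211*n - 37) + 18*n^3 - 57*n^2 + 45*n - 6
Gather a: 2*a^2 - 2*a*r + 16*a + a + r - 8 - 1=2*a^2 + a*(17 - 2*r) + r - 9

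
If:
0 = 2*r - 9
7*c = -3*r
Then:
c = -27/14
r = 9/2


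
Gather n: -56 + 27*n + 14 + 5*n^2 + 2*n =5*n^2 + 29*n - 42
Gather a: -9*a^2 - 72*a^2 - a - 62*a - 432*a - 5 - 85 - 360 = -81*a^2 - 495*a - 450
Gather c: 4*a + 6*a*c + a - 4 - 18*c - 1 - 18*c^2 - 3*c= 5*a - 18*c^2 + c*(6*a - 21) - 5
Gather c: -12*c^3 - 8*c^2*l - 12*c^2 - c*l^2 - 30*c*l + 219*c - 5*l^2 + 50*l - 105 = -12*c^3 + c^2*(-8*l - 12) + c*(-l^2 - 30*l + 219) - 5*l^2 + 50*l - 105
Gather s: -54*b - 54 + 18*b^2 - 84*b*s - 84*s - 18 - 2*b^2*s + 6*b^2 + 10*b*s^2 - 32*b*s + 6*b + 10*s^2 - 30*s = 24*b^2 - 48*b + s^2*(10*b + 10) + s*(-2*b^2 - 116*b - 114) - 72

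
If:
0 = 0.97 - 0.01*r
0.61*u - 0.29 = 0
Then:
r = 97.00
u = 0.48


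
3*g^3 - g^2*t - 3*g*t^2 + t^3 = (-3*g + t)*(-g + t)*(g + t)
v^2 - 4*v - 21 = (v - 7)*(v + 3)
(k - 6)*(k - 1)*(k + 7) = k^3 - 43*k + 42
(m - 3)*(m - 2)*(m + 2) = m^3 - 3*m^2 - 4*m + 12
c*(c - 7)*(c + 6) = c^3 - c^2 - 42*c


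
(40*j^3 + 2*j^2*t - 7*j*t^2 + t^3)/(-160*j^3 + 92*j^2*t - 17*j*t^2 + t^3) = (2*j + t)/(-8*j + t)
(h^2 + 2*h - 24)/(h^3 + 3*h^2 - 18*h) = (h - 4)/(h*(h - 3))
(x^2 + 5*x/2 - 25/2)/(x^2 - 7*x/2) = (2*x^2 + 5*x - 25)/(x*(2*x - 7))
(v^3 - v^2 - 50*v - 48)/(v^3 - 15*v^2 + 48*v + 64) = (v + 6)/(v - 8)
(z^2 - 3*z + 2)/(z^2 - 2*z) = (z - 1)/z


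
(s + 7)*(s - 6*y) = s^2 - 6*s*y + 7*s - 42*y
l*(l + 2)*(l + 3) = l^3 + 5*l^2 + 6*l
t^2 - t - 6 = (t - 3)*(t + 2)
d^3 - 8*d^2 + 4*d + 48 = (d - 6)*(d - 4)*(d + 2)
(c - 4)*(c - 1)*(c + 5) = c^3 - 21*c + 20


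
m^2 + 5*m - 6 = (m - 1)*(m + 6)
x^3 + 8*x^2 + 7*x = x*(x + 1)*(x + 7)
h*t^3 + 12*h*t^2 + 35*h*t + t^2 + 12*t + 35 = (t + 5)*(t + 7)*(h*t + 1)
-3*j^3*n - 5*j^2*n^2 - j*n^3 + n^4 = n*(-3*j + n)*(j + n)^2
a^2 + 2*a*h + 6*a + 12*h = (a + 6)*(a + 2*h)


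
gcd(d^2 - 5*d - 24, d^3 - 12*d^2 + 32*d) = d - 8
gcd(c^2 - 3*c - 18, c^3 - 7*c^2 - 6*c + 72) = c^2 - 3*c - 18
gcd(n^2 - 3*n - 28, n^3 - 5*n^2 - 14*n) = n - 7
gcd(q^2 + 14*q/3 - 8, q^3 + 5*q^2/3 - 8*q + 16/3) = q - 4/3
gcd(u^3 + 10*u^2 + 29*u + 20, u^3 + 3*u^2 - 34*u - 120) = u^2 + 9*u + 20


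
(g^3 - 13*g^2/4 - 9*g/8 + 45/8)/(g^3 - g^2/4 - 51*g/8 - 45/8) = (2*g - 3)/(2*g + 3)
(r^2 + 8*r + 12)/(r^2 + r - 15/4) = 4*(r^2 + 8*r + 12)/(4*r^2 + 4*r - 15)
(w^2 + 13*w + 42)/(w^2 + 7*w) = (w + 6)/w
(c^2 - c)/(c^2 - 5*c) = (c - 1)/(c - 5)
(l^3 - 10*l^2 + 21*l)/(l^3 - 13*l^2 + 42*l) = (l - 3)/(l - 6)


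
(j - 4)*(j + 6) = j^2 + 2*j - 24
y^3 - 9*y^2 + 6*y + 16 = (y - 8)*(y - 2)*(y + 1)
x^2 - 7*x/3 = x*(x - 7/3)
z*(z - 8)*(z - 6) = z^3 - 14*z^2 + 48*z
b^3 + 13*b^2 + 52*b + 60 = (b + 2)*(b + 5)*(b + 6)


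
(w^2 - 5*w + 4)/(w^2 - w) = (w - 4)/w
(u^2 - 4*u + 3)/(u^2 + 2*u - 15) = (u - 1)/(u + 5)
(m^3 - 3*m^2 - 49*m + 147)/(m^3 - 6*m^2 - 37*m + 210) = (m^2 + 4*m - 21)/(m^2 + m - 30)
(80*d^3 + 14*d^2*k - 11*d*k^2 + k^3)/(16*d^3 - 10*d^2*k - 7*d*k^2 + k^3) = (5*d - k)/(d - k)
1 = 1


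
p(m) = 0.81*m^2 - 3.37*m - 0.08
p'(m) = 1.62*m - 3.37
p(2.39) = -3.51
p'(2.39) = 0.50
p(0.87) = -2.40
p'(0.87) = -1.96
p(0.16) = -0.60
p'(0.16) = -3.11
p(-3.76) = 24.04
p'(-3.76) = -9.46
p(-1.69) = 7.93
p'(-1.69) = -6.11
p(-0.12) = 0.34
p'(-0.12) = -3.56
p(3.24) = -2.50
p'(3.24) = 1.88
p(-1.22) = 5.24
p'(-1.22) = -5.35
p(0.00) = -0.08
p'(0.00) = -3.37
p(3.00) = -2.90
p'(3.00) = 1.49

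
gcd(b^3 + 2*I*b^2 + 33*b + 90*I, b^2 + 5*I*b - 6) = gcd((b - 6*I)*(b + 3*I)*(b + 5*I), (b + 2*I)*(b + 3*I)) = b + 3*I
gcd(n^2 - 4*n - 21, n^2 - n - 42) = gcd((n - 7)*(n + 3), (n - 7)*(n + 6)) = n - 7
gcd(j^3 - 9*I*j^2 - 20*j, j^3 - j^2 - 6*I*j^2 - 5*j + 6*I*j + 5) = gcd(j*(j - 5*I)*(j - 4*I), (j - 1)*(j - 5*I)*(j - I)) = j - 5*I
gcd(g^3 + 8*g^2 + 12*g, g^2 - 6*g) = g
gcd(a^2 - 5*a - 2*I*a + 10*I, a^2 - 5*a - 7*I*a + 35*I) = a - 5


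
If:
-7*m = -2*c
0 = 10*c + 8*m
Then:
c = 0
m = 0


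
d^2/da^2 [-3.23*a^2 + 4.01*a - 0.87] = -6.46000000000000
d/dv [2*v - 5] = 2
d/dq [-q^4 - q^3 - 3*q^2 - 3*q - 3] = -4*q^3 - 3*q^2 - 6*q - 3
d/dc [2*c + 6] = 2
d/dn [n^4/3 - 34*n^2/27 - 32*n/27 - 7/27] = 4*n^3/3 - 68*n/27 - 32/27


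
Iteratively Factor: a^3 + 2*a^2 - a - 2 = (a + 1)*(a^2 + a - 2) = (a - 1)*(a + 1)*(a + 2)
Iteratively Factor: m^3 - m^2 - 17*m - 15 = (m + 1)*(m^2 - 2*m - 15) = (m - 5)*(m + 1)*(m + 3)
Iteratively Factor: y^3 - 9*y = (y - 3)*(y^2 + 3*y) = (y - 3)*(y + 3)*(y)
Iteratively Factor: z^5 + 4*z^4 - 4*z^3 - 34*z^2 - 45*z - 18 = (z + 3)*(z^4 + z^3 - 7*z^2 - 13*z - 6) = (z + 1)*(z + 3)*(z^3 - 7*z - 6) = (z - 3)*(z + 1)*(z + 3)*(z^2 + 3*z + 2) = (z - 3)*(z + 1)^2*(z + 3)*(z + 2)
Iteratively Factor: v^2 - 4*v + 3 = (v - 1)*(v - 3)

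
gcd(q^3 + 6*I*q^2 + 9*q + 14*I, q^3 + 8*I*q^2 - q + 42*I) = q^2 + 5*I*q + 14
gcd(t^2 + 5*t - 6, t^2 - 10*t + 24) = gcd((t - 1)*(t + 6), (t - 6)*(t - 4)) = 1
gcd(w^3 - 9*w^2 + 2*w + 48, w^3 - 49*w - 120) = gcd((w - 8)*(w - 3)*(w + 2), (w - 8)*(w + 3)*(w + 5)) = w - 8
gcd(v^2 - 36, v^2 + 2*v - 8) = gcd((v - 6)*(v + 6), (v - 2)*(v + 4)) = 1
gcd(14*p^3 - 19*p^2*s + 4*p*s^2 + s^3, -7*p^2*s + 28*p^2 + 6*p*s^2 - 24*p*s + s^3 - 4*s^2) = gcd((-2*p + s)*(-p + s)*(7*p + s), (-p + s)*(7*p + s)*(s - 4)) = 7*p^2 - 6*p*s - s^2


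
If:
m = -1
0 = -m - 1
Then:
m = -1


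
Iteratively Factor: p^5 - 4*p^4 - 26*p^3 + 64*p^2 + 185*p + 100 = (p + 1)*(p^4 - 5*p^3 - 21*p^2 + 85*p + 100) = (p + 1)*(p + 4)*(p^3 - 9*p^2 + 15*p + 25) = (p - 5)*(p + 1)*(p + 4)*(p^2 - 4*p - 5) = (p - 5)*(p + 1)^2*(p + 4)*(p - 5)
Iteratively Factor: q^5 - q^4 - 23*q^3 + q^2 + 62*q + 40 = (q + 1)*(q^4 - 2*q^3 - 21*q^2 + 22*q + 40) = (q - 5)*(q + 1)*(q^3 + 3*q^2 - 6*q - 8) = (q - 5)*(q + 1)*(q + 4)*(q^2 - q - 2) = (q - 5)*(q - 2)*(q + 1)*(q + 4)*(q + 1)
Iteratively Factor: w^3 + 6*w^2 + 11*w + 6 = (w + 1)*(w^2 + 5*w + 6) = (w + 1)*(w + 3)*(w + 2)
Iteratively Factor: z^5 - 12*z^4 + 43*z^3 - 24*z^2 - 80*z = (z + 1)*(z^4 - 13*z^3 + 56*z^2 - 80*z) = z*(z + 1)*(z^3 - 13*z^2 + 56*z - 80) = z*(z - 5)*(z + 1)*(z^2 - 8*z + 16) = z*(z - 5)*(z - 4)*(z + 1)*(z - 4)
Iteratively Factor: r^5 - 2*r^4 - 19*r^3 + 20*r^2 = (r)*(r^4 - 2*r^3 - 19*r^2 + 20*r) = r^2*(r^3 - 2*r^2 - 19*r + 20) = r^2*(r + 4)*(r^2 - 6*r + 5) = r^2*(r - 5)*(r + 4)*(r - 1)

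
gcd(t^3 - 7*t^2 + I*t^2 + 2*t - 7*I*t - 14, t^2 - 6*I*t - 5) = t - I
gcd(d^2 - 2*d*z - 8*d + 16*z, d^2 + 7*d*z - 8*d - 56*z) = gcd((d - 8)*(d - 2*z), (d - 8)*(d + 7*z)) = d - 8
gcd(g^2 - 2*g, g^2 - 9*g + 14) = g - 2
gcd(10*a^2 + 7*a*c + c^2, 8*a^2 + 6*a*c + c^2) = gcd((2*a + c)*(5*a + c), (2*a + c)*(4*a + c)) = 2*a + c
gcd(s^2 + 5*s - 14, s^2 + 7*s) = s + 7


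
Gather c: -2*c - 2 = -2*c - 2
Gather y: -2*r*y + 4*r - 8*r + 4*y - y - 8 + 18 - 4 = -4*r + y*(3 - 2*r) + 6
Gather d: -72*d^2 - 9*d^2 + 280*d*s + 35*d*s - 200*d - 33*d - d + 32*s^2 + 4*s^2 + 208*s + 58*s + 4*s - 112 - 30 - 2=-81*d^2 + d*(315*s - 234) + 36*s^2 + 270*s - 144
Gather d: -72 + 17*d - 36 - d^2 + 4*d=-d^2 + 21*d - 108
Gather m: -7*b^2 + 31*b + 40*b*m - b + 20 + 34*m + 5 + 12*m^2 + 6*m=-7*b^2 + 30*b + 12*m^2 + m*(40*b + 40) + 25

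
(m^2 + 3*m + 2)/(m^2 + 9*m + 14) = (m + 1)/(m + 7)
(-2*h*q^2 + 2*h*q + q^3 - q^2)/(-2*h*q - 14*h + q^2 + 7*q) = q*(q - 1)/(q + 7)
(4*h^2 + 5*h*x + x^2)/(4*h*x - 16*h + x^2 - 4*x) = (h + x)/(x - 4)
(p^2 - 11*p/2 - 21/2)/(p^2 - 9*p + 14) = (p + 3/2)/(p - 2)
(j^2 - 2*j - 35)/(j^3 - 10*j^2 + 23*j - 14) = (j + 5)/(j^2 - 3*j + 2)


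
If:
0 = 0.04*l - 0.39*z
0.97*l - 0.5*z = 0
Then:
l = 0.00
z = 0.00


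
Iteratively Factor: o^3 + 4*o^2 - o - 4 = (o + 1)*(o^2 + 3*o - 4) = (o - 1)*(o + 1)*(o + 4)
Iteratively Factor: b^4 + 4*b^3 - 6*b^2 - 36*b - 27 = (b + 3)*(b^3 + b^2 - 9*b - 9) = (b + 3)^2*(b^2 - 2*b - 3) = (b + 1)*(b + 3)^2*(b - 3)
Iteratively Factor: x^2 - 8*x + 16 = (x - 4)*(x - 4)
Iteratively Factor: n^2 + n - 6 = (n - 2)*(n + 3)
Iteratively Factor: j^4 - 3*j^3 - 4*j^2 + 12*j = (j - 3)*(j^3 - 4*j) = j*(j - 3)*(j^2 - 4) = j*(j - 3)*(j + 2)*(j - 2)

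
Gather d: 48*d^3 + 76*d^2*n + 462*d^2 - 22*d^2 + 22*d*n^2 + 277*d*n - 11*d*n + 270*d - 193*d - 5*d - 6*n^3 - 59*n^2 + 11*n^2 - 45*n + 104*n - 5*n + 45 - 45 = 48*d^3 + d^2*(76*n + 440) + d*(22*n^2 + 266*n + 72) - 6*n^3 - 48*n^2 + 54*n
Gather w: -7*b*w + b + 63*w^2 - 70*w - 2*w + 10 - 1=b + 63*w^2 + w*(-7*b - 72) + 9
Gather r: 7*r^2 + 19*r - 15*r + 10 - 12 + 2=7*r^2 + 4*r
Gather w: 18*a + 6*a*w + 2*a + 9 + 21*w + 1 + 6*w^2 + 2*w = 20*a + 6*w^2 + w*(6*a + 23) + 10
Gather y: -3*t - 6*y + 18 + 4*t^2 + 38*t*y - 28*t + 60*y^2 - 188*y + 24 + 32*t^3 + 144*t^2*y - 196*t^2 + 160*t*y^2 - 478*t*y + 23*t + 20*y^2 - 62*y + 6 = 32*t^3 - 192*t^2 - 8*t + y^2*(160*t + 80) + y*(144*t^2 - 440*t - 256) + 48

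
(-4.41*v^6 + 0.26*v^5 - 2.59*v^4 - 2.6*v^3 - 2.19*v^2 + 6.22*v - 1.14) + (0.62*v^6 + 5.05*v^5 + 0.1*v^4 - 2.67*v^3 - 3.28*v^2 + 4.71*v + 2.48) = -3.79*v^6 + 5.31*v^5 - 2.49*v^4 - 5.27*v^3 - 5.47*v^2 + 10.93*v + 1.34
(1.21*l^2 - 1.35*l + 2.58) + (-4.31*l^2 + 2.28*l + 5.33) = -3.1*l^2 + 0.93*l + 7.91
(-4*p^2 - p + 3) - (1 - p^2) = -3*p^2 - p + 2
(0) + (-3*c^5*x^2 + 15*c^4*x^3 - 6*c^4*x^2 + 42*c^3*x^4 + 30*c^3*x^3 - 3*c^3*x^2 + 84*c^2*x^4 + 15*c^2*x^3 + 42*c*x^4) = -3*c^5*x^2 + 15*c^4*x^3 - 6*c^4*x^2 + 42*c^3*x^4 + 30*c^3*x^3 - 3*c^3*x^2 + 84*c^2*x^4 + 15*c^2*x^3 + 42*c*x^4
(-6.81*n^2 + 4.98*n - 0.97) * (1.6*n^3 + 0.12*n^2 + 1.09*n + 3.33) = -10.896*n^5 + 7.1508*n^4 - 8.3773*n^3 - 17.3655*n^2 + 15.5261*n - 3.2301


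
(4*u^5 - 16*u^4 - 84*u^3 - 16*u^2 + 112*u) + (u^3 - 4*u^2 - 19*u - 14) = 4*u^5 - 16*u^4 - 83*u^3 - 20*u^2 + 93*u - 14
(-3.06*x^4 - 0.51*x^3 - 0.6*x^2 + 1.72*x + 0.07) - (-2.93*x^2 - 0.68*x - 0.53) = -3.06*x^4 - 0.51*x^3 + 2.33*x^2 + 2.4*x + 0.6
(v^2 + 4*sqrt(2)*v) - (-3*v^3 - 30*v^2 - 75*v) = 3*v^3 + 31*v^2 + 4*sqrt(2)*v + 75*v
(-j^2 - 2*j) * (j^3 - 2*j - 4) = -j^5 - 2*j^4 + 2*j^3 + 8*j^2 + 8*j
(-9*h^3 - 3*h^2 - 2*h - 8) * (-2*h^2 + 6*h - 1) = 18*h^5 - 48*h^4 - 5*h^3 + 7*h^2 - 46*h + 8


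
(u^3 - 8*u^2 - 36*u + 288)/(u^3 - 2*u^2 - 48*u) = (u - 6)/u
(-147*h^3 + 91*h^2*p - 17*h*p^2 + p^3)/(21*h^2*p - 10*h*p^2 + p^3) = (-7*h + p)/p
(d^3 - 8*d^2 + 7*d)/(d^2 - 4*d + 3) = d*(d - 7)/(d - 3)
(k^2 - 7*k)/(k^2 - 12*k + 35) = k/(k - 5)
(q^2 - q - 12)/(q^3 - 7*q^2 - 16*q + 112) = (q + 3)/(q^2 - 3*q - 28)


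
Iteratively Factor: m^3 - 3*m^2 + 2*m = (m)*(m^2 - 3*m + 2) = m*(m - 2)*(m - 1)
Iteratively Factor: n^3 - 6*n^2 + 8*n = (n - 2)*(n^2 - 4*n) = n*(n - 2)*(n - 4)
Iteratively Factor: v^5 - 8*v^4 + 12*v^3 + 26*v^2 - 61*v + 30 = (v - 5)*(v^4 - 3*v^3 - 3*v^2 + 11*v - 6) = (v - 5)*(v - 3)*(v^3 - 3*v + 2) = (v - 5)*(v - 3)*(v - 1)*(v^2 + v - 2) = (v - 5)*(v - 3)*(v - 1)*(v + 2)*(v - 1)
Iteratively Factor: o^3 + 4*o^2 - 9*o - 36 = (o + 4)*(o^2 - 9) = (o - 3)*(o + 4)*(o + 3)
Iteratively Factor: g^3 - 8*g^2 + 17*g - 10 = (g - 1)*(g^2 - 7*g + 10) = (g - 2)*(g - 1)*(g - 5)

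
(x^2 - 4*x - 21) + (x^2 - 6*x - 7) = 2*x^2 - 10*x - 28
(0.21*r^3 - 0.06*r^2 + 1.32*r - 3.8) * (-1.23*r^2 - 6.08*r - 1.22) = -0.2583*r^5 - 1.203*r^4 - 1.515*r^3 - 3.2784*r^2 + 21.4936*r + 4.636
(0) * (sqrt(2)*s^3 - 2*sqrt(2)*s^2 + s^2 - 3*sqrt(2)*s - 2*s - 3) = 0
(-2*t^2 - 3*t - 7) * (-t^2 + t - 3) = 2*t^4 + t^3 + 10*t^2 + 2*t + 21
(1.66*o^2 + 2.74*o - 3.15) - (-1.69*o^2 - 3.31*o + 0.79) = 3.35*o^2 + 6.05*o - 3.94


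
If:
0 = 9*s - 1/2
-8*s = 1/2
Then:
No Solution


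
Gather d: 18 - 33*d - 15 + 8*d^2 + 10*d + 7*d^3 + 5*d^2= 7*d^3 + 13*d^2 - 23*d + 3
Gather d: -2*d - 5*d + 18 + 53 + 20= 91 - 7*d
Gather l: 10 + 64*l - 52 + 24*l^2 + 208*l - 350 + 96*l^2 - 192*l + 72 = 120*l^2 + 80*l - 320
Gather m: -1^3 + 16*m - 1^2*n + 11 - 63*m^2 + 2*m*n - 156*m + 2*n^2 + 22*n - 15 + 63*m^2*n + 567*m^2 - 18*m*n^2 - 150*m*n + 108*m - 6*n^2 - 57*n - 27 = m^2*(63*n + 504) + m*(-18*n^2 - 148*n - 32) - 4*n^2 - 36*n - 32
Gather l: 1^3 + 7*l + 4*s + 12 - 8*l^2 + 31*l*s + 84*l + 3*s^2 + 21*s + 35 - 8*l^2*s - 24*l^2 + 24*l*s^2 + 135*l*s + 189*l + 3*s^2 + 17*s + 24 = l^2*(-8*s - 32) + l*(24*s^2 + 166*s + 280) + 6*s^2 + 42*s + 72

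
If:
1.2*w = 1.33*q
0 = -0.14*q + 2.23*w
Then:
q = 0.00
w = 0.00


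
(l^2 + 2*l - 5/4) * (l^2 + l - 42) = l^4 + 3*l^3 - 165*l^2/4 - 341*l/4 + 105/2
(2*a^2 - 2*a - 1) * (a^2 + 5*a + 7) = 2*a^4 + 8*a^3 + 3*a^2 - 19*a - 7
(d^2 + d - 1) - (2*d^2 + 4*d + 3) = -d^2 - 3*d - 4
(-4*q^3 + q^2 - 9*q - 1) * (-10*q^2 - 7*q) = 40*q^5 + 18*q^4 + 83*q^3 + 73*q^2 + 7*q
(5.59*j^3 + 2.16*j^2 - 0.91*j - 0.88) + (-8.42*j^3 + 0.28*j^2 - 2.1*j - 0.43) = -2.83*j^3 + 2.44*j^2 - 3.01*j - 1.31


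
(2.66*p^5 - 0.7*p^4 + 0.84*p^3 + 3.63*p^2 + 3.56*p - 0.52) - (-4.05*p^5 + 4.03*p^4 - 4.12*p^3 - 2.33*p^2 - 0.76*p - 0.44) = 6.71*p^5 - 4.73*p^4 + 4.96*p^3 + 5.96*p^2 + 4.32*p - 0.08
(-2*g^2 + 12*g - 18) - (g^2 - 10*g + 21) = -3*g^2 + 22*g - 39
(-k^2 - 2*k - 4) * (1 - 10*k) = 10*k^3 + 19*k^2 + 38*k - 4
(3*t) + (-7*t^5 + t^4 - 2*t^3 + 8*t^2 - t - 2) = -7*t^5 + t^4 - 2*t^3 + 8*t^2 + 2*t - 2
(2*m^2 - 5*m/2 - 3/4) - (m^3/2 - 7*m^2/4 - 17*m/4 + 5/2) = -m^3/2 + 15*m^2/4 + 7*m/4 - 13/4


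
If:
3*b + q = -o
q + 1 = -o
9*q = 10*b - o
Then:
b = 1/3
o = -37/24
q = 13/24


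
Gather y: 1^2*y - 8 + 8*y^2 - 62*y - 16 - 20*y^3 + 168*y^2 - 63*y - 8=-20*y^3 + 176*y^2 - 124*y - 32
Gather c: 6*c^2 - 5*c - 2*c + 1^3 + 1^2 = 6*c^2 - 7*c + 2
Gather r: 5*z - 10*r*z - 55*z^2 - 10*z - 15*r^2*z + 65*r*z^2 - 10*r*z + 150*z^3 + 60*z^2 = -15*r^2*z + r*(65*z^2 - 20*z) + 150*z^3 + 5*z^2 - 5*z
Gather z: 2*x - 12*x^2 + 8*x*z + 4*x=-12*x^2 + 8*x*z + 6*x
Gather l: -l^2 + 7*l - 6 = -l^2 + 7*l - 6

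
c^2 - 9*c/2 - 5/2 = (c - 5)*(c + 1/2)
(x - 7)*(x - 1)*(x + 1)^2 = x^4 - 6*x^3 - 8*x^2 + 6*x + 7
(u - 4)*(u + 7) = u^2 + 3*u - 28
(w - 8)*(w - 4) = w^2 - 12*w + 32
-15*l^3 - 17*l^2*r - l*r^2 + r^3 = (-5*l + r)*(l + r)*(3*l + r)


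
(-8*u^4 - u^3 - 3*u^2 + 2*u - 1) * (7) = -56*u^4 - 7*u^3 - 21*u^2 + 14*u - 7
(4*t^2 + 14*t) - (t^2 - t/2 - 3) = 3*t^2 + 29*t/2 + 3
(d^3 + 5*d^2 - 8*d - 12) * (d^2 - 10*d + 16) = d^5 - 5*d^4 - 42*d^3 + 148*d^2 - 8*d - 192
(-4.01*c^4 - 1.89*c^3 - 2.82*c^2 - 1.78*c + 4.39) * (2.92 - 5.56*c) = 22.2956*c^5 - 1.2008*c^4 + 10.1604*c^3 + 1.6624*c^2 - 29.606*c + 12.8188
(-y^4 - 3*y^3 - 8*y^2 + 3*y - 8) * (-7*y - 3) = 7*y^5 + 24*y^4 + 65*y^3 + 3*y^2 + 47*y + 24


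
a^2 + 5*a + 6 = (a + 2)*(a + 3)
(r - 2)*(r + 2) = r^2 - 4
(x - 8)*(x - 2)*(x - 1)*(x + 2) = x^4 - 9*x^3 + 4*x^2 + 36*x - 32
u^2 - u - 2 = (u - 2)*(u + 1)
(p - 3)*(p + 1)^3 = p^4 - 6*p^2 - 8*p - 3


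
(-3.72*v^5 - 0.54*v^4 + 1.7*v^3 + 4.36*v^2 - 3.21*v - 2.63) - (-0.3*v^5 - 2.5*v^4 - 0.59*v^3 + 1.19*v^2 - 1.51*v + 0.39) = -3.42*v^5 + 1.96*v^4 + 2.29*v^3 + 3.17*v^2 - 1.7*v - 3.02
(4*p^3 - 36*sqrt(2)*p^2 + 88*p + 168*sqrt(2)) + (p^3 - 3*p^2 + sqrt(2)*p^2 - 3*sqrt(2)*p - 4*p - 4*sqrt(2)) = 5*p^3 - 35*sqrt(2)*p^2 - 3*p^2 - 3*sqrt(2)*p + 84*p + 164*sqrt(2)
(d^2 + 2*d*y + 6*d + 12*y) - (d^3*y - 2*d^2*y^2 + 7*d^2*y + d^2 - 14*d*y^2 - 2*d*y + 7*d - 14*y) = -d^3*y + 2*d^2*y^2 - 7*d^2*y + 14*d*y^2 + 4*d*y - d + 26*y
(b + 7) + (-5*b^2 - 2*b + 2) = -5*b^2 - b + 9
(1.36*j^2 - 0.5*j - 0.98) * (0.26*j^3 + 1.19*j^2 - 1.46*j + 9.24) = 0.3536*j^5 + 1.4884*j^4 - 2.8354*j^3 + 12.1302*j^2 - 3.1892*j - 9.0552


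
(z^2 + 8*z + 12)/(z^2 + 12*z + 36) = (z + 2)/(z + 6)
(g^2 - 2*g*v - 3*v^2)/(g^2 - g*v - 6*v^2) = (g + v)/(g + 2*v)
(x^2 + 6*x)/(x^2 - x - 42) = x/(x - 7)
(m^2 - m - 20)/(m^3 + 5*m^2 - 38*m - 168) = (m - 5)/(m^2 + m - 42)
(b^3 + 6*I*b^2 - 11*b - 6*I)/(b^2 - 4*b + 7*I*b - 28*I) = (b^3 + 6*I*b^2 - 11*b - 6*I)/(b^2 + b*(-4 + 7*I) - 28*I)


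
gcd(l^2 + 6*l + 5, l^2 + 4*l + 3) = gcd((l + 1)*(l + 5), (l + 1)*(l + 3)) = l + 1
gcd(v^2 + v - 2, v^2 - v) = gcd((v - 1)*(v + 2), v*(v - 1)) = v - 1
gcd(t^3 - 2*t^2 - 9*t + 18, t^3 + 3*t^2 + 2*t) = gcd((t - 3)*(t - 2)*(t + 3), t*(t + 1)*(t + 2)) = 1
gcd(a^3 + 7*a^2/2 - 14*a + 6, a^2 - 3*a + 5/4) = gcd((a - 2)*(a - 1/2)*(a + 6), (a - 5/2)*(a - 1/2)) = a - 1/2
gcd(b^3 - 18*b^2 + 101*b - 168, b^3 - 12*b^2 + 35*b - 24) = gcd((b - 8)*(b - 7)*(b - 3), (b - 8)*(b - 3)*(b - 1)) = b^2 - 11*b + 24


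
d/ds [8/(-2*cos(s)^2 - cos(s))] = -(8*sin(s)/cos(s)^2 + 32*tan(s))/(2*cos(s) + 1)^2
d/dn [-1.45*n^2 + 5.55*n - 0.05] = 5.55 - 2.9*n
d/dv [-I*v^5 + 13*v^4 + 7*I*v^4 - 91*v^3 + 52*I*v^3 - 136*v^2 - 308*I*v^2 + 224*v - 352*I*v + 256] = -5*I*v^4 + v^3*(52 + 28*I) + v^2*(-273 + 156*I) + v*(-272 - 616*I) + 224 - 352*I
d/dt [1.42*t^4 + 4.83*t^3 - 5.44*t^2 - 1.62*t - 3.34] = 5.68*t^3 + 14.49*t^2 - 10.88*t - 1.62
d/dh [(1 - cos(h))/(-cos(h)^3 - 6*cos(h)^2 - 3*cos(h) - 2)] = (-21*cos(h) + 3*cos(2*h) + cos(3*h) - 7)*sin(h)/(2*(cos(h)^3 + 6*cos(h)^2 + 3*cos(h) + 2)^2)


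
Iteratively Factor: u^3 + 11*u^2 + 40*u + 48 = (u + 3)*(u^2 + 8*u + 16) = (u + 3)*(u + 4)*(u + 4)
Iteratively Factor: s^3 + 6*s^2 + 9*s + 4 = (s + 1)*(s^2 + 5*s + 4) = (s + 1)^2*(s + 4)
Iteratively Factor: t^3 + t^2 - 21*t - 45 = (t + 3)*(t^2 - 2*t - 15) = (t + 3)^2*(t - 5)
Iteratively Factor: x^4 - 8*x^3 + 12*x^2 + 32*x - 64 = (x - 4)*(x^3 - 4*x^2 - 4*x + 16) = (x - 4)*(x + 2)*(x^2 - 6*x + 8) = (x - 4)^2*(x + 2)*(x - 2)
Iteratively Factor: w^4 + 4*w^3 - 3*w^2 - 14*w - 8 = (w + 1)*(w^3 + 3*w^2 - 6*w - 8) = (w + 1)*(w + 4)*(w^2 - w - 2) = (w + 1)^2*(w + 4)*(w - 2)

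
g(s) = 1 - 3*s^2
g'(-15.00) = 90.00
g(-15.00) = -674.00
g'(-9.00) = 54.00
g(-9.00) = -242.00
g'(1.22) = -7.32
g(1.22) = -3.47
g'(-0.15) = 0.90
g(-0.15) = 0.93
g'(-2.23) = 13.38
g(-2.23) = -13.92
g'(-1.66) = 9.96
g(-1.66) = -7.27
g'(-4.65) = 27.90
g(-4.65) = -63.87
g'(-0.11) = 0.66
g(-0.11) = 0.96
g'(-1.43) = 8.58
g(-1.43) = -5.13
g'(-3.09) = 18.54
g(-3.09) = -27.64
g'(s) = -6*s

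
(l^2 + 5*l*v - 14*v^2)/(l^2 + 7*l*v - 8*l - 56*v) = (l - 2*v)/(l - 8)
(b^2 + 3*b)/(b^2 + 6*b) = (b + 3)/(b + 6)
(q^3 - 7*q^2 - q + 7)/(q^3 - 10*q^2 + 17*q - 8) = (q^2 - 6*q - 7)/(q^2 - 9*q + 8)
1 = 1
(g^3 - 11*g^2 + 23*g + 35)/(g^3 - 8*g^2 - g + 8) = (g^2 - 12*g + 35)/(g^2 - 9*g + 8)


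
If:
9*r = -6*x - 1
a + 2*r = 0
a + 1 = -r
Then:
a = -2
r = 1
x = -5/3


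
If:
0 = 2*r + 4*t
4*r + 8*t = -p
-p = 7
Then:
No Solution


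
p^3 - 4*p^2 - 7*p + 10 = (p - 5)*(p - 1)*(p + 2)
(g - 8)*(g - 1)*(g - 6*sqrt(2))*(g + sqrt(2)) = g^4 - 9*g^3 - 5*sqrt(2)*g^3 - 4*g^2 + 45*sqrt(2)*g^2 - 40*sqrt(2)*g + 108*g - 96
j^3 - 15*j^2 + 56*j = j*(j - 8)*(j - 7)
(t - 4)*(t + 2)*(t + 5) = t^3 + 3*t^2 - 18*t - 40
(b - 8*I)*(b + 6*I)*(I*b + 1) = I*b^3 + 3*b^2 + 46*I*b + 48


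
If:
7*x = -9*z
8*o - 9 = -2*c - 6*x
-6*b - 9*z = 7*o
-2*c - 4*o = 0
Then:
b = -15*z/4 - 21/8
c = -27*z/7 - 9/2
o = 27*z/14 + 9/4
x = -9*z/7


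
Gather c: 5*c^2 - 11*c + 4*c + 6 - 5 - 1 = 5*c^2 - 7*c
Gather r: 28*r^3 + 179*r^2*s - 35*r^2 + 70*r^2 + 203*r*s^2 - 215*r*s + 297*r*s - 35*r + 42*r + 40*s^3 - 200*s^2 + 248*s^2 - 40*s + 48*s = 28*r^3 + r^2*(179*s + 35) + r*(203*s^2 + 82*s + 7) + 40*s^3 + 48*s^2 + 8*s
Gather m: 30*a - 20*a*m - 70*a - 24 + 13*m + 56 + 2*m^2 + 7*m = -40*a + 2*m^2 + m*(20 - 20*a) + 32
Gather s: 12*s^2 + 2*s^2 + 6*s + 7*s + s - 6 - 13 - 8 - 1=14*s^2 + 14*s - 28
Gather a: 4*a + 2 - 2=4*a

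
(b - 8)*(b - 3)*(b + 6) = b^3 - 5*b^2 - 42*b + 144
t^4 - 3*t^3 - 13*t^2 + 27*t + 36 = (t - 4)*(t - 3)*(t + 1)*(t + 3)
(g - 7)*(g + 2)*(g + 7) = g^3 + 2*g^2 - 49*g - 98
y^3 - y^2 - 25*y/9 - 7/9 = (y - 7/3)*(y + 1/3)*(y + 1)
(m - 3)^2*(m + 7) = m^3 + m^2 - 33*m + 63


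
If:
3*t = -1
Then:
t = -1/3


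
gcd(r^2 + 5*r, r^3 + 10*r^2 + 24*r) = r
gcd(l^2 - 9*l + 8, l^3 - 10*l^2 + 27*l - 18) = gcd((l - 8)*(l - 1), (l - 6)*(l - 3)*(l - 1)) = l - 1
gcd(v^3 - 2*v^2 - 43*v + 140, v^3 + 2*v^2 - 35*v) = v^2 + 2*v - 35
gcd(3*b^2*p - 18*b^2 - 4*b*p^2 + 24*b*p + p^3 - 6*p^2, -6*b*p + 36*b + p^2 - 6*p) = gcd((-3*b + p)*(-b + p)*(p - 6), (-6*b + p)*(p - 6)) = p - 6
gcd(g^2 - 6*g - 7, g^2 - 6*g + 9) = 1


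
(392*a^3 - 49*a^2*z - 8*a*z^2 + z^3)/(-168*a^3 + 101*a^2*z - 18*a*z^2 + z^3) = (7*a + z)/(-3*a + z)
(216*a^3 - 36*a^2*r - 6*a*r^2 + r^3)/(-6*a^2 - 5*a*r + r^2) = (-36*a^2 + r^2)/(a + r)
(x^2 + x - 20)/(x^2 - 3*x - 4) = (x + 5)/(x + 1)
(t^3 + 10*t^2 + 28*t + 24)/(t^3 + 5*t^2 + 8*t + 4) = (t + 6)/(t + 1)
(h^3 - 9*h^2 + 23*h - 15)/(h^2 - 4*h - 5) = (h^2 - 4*h + 3)/(h + 1)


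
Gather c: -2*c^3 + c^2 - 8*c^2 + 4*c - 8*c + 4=-2*c^3 - 7*c^2 - 4*c + 4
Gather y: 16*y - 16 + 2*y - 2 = 18*y - 18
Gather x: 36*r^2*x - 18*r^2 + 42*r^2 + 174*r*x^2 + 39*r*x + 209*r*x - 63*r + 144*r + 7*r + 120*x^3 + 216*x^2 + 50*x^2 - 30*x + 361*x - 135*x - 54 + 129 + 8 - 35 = 24*r^2 + 88*r + 120*x^3 + x^2*(174*r + 266) + x*(36*r^2 + 248*r + 196) + 48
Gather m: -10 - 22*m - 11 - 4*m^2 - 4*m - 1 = -4*m^2 - 26*m - 22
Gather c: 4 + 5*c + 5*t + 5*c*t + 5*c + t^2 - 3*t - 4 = c*(5*t + 10) + t^2 + 2*t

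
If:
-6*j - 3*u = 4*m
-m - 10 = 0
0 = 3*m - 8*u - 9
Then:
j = 437/48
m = -10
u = -39/8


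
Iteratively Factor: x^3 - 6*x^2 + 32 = (x - 4)*(x^2 - 2*x - 8) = (x - 4)*(x + 2)*(x - 4)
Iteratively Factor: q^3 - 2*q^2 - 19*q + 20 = (q - 1)*(q^2 - q - 20) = (q - 5)*(q - 1)*(q + 4)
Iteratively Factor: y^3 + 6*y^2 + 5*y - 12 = (y + 4)*(y^2 + 2*y - 3) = (y - 1)*(y + 4)*(y + 3)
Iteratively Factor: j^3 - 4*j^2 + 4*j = (j - 2)*(j^2 - 2*j) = (j - 2)^2*(j)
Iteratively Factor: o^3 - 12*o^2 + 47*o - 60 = (o - 3)*(o^2 - 9*o + 20) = (o - 4)*(o - 3)*(o - 5)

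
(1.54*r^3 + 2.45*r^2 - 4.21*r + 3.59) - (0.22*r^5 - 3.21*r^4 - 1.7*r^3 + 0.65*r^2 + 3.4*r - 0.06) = -0.22*r^5 + 3.21*r^4 + 3.24*r^3 + 1.8*r^2 - 7.61*r + 3.65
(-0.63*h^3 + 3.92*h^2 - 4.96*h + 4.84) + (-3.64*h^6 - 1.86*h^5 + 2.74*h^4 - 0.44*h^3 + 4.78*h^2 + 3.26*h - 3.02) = -3.64*h^6 - 1.86*h^5 + 2.74*h^4 - 1.07*h^3 + 8.7*h^2 - 1.7*h + 1.82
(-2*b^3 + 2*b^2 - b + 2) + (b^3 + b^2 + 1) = -b^3 + 3*b^2 - b + 3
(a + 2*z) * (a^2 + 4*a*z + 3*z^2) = a^3 + 6*a^2*z + 11*a*z^2 + 6*z^3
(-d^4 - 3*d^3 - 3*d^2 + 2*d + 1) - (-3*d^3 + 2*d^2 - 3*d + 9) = -d^4 - 5*d^2 + 5*d - 8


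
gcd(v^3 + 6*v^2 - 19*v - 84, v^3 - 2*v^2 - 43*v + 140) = v^2 + 3*v - 28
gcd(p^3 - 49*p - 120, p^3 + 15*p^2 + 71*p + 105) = p^2 + 8*p + 15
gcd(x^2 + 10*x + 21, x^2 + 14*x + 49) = x + 7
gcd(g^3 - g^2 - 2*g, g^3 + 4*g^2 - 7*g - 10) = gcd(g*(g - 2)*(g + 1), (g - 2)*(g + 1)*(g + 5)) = g^2 - g - 2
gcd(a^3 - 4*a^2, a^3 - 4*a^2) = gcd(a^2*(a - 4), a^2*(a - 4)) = a^3 - 4*a^2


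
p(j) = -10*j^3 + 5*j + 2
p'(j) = 5 - 30*j^2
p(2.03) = -71.50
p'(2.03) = -118.63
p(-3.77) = 518.98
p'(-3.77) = -421.39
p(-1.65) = 38.67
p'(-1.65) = -76.68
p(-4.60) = 952.36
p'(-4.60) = -629.80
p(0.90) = -0.79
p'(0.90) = -19.30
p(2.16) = -87.98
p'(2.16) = -134.97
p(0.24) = 3.06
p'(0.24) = 3.27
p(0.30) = 3.23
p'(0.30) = 2.30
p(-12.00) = 17222.00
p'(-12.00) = -4315.00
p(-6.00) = 2132.00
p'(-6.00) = -1075.00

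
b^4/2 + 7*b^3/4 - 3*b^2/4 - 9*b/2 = b*(b/2 + 1)*(b - 3/2)*(b + 3)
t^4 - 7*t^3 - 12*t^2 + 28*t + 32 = (t - 8)*(t - 2)*(t + 1)*(t + 2)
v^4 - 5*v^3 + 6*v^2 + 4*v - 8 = (v - 2)^3*(v + 1)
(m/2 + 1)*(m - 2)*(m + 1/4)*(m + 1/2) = m^4/2 + 3*m^3/8 - 31*m^2/16 - 3*m/2 - 1/4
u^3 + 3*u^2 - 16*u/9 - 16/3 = (u - 4/3)*(u + 4/3)*(u + 3)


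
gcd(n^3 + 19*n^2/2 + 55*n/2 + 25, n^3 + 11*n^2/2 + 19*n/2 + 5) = n^2 + 9*n/2 + 5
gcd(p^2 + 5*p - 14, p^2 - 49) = p + 7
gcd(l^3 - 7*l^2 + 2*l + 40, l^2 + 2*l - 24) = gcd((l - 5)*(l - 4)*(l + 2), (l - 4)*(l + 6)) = l - 4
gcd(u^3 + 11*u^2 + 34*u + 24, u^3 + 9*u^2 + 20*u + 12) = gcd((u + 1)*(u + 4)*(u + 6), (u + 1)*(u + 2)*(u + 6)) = u^2 + 7*u + 6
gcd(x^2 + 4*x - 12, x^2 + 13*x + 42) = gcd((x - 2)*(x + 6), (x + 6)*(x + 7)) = x + 6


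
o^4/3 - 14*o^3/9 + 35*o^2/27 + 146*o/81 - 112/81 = (o/3 + 1/3)*(o - 8/3)*(o - 7/3)*(o - 2/3)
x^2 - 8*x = x*(x - 8)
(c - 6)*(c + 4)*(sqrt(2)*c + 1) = sqrt(2)*c^3 - 2*sqrt(2)*c^2 + c^2 - 24*sqrt(2)*c - 2*c - 24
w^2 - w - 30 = (w - 6)*(w + 5)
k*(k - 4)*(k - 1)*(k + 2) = k^4 - 3*k^3 - 6*k^2 + 8*k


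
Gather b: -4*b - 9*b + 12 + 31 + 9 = 52 - 13*b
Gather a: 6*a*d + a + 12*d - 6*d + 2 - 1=a*(6*d + 1) + 6*d + 1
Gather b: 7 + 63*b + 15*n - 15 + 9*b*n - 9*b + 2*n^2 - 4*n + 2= b*(9*n + 54) + 2*n^2 + 11*n - 6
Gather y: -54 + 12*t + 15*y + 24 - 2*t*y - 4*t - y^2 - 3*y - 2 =8*t - y^2 + y*(12 - 2*t) - 32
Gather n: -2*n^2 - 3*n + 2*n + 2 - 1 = -2*n^2 - n + 1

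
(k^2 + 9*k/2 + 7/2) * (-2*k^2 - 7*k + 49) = -2*k^4 - 16*k^3 + 21*k^2/2 + 196*k + 343/2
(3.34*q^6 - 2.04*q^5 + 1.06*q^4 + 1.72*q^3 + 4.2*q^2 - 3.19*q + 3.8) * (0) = 0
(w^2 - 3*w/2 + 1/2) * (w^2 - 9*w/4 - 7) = w^4 - 15*w^3/4 - 25*w^2/8 + 75*w/8 - 7/2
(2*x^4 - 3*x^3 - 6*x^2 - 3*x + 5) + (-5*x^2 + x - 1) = 2*x^4 - 3*x^3 - 11*x^2 - 2*x + 4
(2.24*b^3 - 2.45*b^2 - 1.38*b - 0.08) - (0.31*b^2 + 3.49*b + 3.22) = 2.24*b^3 - 2.76*b^2 - 4.87*b - 3.3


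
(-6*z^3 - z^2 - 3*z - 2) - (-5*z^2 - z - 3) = -6*z^3 + 4*z^2 - 2*z + 1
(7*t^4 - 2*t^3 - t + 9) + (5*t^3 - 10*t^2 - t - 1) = 7*t^4 + 3*t^3 - 10*t^2 - 2*t + 8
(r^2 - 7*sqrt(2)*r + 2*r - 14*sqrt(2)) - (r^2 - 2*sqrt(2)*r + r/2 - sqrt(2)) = -5*sqrt(2)*r + 3*r/2 - 13*sqrt(2)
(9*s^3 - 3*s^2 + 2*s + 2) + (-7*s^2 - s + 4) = 9*s^3 - 10*s^2 + s + 6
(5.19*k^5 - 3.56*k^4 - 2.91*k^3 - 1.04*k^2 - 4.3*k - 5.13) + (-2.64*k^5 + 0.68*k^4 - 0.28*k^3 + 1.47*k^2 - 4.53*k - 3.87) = 2.55*k^5 - 2.88*k^4 - 3.19*k^3 + 0.43*k^2 - 8.83*k - 9.0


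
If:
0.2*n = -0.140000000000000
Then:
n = -0.70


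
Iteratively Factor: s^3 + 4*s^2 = (s)*(s^2 + 4*s) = s*(s + 4)*(s)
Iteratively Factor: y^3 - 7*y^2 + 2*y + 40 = (y - 4)*(y^2 - 3*y - 10) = (y - 4)*(y + 2)*(y - 5)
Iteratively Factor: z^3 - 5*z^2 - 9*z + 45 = (z + 3)*(z^2 - 8*z + 15) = (z - 5)*(z + 3)*(z - 3)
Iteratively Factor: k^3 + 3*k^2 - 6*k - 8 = (k + 1)*(k^2 + 2*k - 8) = (k + 1)*(k + 4)*(k - 2)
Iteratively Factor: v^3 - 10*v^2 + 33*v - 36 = (v - 3)*(v^2 - 7*v + 12) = (v - 3)^2*(v - 4)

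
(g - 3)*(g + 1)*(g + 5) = g^3 + 3*g^2 - 13*g - 15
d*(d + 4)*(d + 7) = d^3 + 11*d^2 + 28*d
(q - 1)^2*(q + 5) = q^3 + 3*q^2 - 9*q + 5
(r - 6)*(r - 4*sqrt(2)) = r^2 - 6*r - 4*sqrt(2)*r + 24*sqrt(2)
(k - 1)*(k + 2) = k^2 + k - 2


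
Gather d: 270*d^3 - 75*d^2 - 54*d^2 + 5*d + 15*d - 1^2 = 270*d^3 - 129*d^2 + 20*d - 1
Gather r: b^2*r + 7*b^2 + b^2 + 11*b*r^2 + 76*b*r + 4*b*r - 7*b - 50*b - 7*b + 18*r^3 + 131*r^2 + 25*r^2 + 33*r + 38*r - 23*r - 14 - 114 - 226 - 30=8*b^2 - 64*b + 18*r^3 + r^2*(11*b + 156) + r*(b^2 + 80*b + 48) - 384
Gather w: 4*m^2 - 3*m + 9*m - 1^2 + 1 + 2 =4*m^2 + 6*m + 2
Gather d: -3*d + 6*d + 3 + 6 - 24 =3*d - 15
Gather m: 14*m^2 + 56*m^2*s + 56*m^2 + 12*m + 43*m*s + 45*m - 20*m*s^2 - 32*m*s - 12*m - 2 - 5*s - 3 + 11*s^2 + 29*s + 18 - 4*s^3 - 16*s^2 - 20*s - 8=m^2*(56*s + 70) + m*(-20*s^2 + 11*s + 45) - 4*s^3 - 5*s^2 + 4*s + 5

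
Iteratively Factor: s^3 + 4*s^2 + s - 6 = (s - 1)*(s^2 + 5*s + 6) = (s - 1)*(s + 2)*(s + 3)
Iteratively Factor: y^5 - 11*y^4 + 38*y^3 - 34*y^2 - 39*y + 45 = (y - 3)*(y^4 - 8*y^3 + 14*y^2 + 8*y - 15) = (y - 5)*(y - 3)*(y^3 - 3*y^2 - y + 3) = (y - 5)*(y - 3)^2*(y^2 - 1) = (y - 5)*(y - 3)^2*(y - 1)*(y + 1)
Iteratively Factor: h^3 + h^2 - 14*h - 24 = (h - 4)*(h^2 + 5*h + 6) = (h - 4)*(h + 2)*(h + 3)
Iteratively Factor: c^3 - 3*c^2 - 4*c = (c - 4)*(c^2 + c) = (c - 4)*(c + 1)*(c)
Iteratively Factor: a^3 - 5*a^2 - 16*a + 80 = (a - 5)*(a^2 - 16) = (a - 5)*(a - 4)*(a + 4)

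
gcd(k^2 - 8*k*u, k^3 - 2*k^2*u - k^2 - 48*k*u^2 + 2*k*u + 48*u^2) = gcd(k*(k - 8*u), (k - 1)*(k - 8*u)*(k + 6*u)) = -k + 8*u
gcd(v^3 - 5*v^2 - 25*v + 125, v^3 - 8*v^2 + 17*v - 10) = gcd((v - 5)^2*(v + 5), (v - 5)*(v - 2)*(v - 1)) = v - 5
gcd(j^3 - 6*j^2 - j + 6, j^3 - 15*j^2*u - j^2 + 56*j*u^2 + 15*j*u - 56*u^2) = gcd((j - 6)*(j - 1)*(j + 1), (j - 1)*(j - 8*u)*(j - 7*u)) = j - 1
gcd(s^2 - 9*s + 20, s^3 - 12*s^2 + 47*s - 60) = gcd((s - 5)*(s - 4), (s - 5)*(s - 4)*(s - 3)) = s^2 - 9*s + 20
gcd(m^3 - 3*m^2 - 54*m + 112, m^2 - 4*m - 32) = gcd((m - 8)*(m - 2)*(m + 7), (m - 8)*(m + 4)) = m - 8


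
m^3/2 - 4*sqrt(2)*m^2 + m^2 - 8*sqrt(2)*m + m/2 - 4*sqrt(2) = (m/2 + 1/2)*(m + 1)*(m - 8*sqrt(2))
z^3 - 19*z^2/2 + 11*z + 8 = (z - 8)*(z - 2)*(z + 1/2)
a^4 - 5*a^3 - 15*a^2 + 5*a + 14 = (a - 7)*(a - 1)*(a + 1)*(a + 2)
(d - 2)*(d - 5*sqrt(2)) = d^2 - 5*sqrt(2)*d - 2*d + 10*sqrt(2)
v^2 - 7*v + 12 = (v - 4)*(v - 3)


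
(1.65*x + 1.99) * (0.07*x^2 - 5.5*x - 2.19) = 0.1155*x^3 - 8.9357*x^2 - 14.5585*x - 4.3581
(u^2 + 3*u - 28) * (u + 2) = u^3 + 5*u^2 - 22*u - 56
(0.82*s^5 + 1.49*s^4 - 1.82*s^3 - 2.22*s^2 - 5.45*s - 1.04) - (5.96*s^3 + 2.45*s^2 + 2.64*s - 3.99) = 0.82*s^5 + 1.49*s^4 - 7.78*s^3 - 4.67*s^2 - 8.09*s + 2.95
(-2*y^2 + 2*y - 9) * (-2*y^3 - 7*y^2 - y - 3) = 4*y^5 + 10*y^4 + 6*y^3 + 67*y^2 + 3*y + 27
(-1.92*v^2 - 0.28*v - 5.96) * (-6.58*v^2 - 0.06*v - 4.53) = 12.6336*v^4 + 1.9576*v^3 + 47.9312*v^2 + 1.626*v + 26.9988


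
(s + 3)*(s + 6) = s^2 + 9*s + 18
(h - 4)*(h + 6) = h^2 + 2*h - 24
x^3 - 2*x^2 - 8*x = x*(x - 4)*(x + 2)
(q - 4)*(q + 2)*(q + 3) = q^3 + q^2 - 14*q - 24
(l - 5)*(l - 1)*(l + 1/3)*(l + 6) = l^4 + l^3/3 - 31*l^2 + 59*l/3 + 10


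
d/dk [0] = 0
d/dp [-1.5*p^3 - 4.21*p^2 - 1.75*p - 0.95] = -4.5*p^2 - 8.42*p - 1.75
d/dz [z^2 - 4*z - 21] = 2*z - 4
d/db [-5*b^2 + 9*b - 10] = 9 - 10*b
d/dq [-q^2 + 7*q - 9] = 7 - 2*q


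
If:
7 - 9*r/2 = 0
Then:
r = 14/9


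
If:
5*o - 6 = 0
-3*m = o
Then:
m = -2/5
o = 6/5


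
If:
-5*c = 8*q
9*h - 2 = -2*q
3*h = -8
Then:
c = -104/5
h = -8/3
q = 13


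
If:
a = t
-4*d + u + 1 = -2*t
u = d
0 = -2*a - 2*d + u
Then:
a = -1/8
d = 1/4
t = -1/8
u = 1/4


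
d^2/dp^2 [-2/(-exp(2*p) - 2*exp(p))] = 4*(4*(exp(p) + 1)^2 - (exp(p) + 2)*(2*exp(p) + 1))*exp(-p)/(exp(p) + 2)^3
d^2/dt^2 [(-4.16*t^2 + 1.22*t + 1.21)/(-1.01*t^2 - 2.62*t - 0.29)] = (-24.505428*t^3 - 14.71671*t^2 - 17.067384*t - 13.349406)/(1.030301*t^6 + 8.017986*t^5 + 21.686619*t^4 + 22.589116*t^3 + 6.226851*t^2 + 0.661026*t + 0.024389)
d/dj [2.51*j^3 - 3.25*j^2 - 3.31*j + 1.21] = 7.53*j^2 - 6.5*j - 3.31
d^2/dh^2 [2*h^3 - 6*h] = 12*h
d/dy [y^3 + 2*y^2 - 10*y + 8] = 3*y^2 + 4*y - 10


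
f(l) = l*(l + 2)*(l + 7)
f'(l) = l*(l + 2) + l*(l + 7) + (l + 2)*(l + 7) = 3*l^2 + 18*l + 14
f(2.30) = 91.98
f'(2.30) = 71.27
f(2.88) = 138.86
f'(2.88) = 90.72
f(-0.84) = -6.00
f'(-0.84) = 1.00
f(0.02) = 0.28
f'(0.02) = 14.36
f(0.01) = 0.14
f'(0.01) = 14.18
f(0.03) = 0.43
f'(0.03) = 14.54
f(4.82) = 388.55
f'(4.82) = 170.46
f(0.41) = 7.32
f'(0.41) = 21.88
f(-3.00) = 12.00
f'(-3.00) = -13.00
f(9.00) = 1584.00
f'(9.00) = 419.00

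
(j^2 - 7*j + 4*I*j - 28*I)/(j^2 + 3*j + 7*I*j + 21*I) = (j^2 + j*(-7 + 4*I) - 28*I)/(j^2 + j*(3 + 7*I) + 21*I)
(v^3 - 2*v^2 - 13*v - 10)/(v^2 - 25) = (v^2 + 3*v + 2)/(v + 5)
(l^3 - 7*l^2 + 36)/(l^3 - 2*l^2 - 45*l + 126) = (l + 2)/(l + 7)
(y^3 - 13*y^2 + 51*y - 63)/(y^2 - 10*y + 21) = y - 3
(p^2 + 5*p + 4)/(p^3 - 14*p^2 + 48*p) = (p^2 + 5*p + 4)/(p*(p^2 - 14*p + 48))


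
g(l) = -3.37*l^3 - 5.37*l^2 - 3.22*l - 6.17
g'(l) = -10.11*l^2 - 10.74*l - 3.22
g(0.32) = -7.86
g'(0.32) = -7.69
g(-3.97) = 132.84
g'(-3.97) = -119.92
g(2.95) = -148.92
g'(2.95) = -122.89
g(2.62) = -112.08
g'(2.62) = -100.76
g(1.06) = -19.63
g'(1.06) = -25.96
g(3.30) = -196.38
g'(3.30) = -148.76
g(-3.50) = 83.81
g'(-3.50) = -89.48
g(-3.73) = 106.01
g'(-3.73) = -103.82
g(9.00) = -2926.85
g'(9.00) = -918.79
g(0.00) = -6.17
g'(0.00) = -3.22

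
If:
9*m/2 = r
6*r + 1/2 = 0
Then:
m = -1/54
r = -1/12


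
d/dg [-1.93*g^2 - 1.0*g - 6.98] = -3.86*g - 1.0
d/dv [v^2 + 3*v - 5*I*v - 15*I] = 2*v + 3 - 5*I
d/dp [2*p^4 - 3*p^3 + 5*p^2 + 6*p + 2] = 8*p^3 - 9*p^2 + 10*p + 6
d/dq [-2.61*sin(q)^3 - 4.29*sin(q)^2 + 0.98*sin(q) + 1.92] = (-7.83*sin(q)^2 - 8.58*sin(q) + 0.98)*cos(q)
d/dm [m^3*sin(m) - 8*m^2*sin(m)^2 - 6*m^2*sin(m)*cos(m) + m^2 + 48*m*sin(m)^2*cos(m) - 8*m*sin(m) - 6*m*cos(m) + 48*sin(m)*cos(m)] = m^3*cos(m) + 3*m^2*sin(m) - 8*m^2*sin(2*m) - 6*m^2*cos(2*m) - 6*m*sin(m) - 6*m*sin(2*m) + 36*m*sin(3*m) - 8*m*cos(m) + 8*m*cos(2*m) - 6*m - 8*sin(m) + 6*cos(m) + 48*cos(2*m) - 12*cos(3*m)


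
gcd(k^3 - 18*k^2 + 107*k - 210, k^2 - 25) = k - 5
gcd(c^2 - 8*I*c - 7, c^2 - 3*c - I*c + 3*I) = c - I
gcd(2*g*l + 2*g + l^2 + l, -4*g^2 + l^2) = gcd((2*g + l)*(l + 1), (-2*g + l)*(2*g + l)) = 2*g + l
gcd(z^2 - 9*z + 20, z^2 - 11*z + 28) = z - 4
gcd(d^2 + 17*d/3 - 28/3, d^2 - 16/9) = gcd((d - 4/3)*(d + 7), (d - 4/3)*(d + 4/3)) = d - 4/3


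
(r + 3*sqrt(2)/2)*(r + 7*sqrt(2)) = r^2 + 17*sqrt(2)*r/2 + 21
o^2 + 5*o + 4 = (o + 1)*(o + 4)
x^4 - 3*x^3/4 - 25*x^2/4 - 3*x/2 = x*(x - 3)*(x + 1/4)*(x + 2)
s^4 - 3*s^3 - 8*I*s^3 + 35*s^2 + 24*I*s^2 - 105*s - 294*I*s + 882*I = (s - 3)*(s - 7*I)^2*(s + 6*I)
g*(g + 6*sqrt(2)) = g^2 + 6*sqrt(2)*g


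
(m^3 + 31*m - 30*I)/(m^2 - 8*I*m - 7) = (m^2 + I*m + 30)/(m - 7*I)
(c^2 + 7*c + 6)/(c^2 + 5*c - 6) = (c + 1)/(c - 1)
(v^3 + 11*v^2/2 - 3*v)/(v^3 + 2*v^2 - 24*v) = (v - 1/2)/(v - 4)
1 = 1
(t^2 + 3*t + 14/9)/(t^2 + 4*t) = (t^2 + 3*t + 14/9)/(t*(t + 4))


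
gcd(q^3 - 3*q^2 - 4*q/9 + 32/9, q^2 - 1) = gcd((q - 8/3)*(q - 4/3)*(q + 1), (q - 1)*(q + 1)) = q + 1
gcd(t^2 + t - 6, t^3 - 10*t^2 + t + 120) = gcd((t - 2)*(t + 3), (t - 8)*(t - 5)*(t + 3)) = t + 3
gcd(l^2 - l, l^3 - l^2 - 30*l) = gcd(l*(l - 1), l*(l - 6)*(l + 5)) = l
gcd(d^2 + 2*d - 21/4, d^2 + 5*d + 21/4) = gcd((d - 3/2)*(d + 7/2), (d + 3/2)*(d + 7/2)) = d + 7/2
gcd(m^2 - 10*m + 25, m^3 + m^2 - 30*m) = m - 5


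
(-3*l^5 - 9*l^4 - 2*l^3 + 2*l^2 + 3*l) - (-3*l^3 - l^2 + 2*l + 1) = -3*l^5 - 9*l^4 + l^3 + 3*l^2 + l - 1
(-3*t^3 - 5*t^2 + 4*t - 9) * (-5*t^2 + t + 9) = 15*t^5 + 22*t^4 - 52*t^3 + 4*t^2 + 27*t - 81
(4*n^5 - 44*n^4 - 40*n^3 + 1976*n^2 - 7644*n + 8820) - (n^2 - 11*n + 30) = 4*n^5 - 44*n^4 - 40*n^3 + 1975*n^2 - 7633*n + 8790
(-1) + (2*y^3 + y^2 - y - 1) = 2*y^3 + y^2 - y - 2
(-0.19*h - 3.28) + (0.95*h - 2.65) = 0.76*h - 5.93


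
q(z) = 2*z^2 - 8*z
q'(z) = 4*z - 8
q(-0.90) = 8.82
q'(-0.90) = -11.60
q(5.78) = 20.58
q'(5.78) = 15.12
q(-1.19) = 12.35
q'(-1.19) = -12.76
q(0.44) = -3.13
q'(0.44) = -6.24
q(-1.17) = 12.10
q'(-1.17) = -12.68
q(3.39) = -4.14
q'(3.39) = 5.56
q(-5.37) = 100.63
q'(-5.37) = -29.48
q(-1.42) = 15.39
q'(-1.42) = -13.68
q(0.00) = 0.00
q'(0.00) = -8.00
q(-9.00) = 234.00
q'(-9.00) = -44.00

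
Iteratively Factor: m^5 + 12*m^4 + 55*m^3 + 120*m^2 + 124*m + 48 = (m + 4)*(m^4 + 8*m^3 + 23*m^2 + 28*m + 12) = (m + 1)*(m + 4)*(m^3 + 7*m^2 + 16*m + 12) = (m + 1)*(m + 3)*(m + 4)*(m^2 + 4*m + 4) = (m + 1)*(m + 2)*(m + 3)*(m + 4)*(m + 2)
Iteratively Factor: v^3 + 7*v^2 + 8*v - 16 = (v + 4)*(v^2 + 3*v - 4) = (v - 1)*(v + 4)*(v + 4)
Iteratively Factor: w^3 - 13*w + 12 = (w - 3)*(w^2 + 3*w - 4) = (w - 3)*(w + 4)*(w - 1)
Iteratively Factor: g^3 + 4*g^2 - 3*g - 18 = (g - 2)*(g^2 + 6*g + 9) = (g - 2)*(g + 3)*(g + 3)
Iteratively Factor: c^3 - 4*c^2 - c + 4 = (c + 1)*(c^2 - 5*c + 4) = (c - 4)*(c + 1)*(c - 1)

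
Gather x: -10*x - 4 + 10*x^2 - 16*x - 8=10*x^2 - 26*x - 12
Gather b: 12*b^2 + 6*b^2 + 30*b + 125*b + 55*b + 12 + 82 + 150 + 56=18*b^2 + 210*b + 300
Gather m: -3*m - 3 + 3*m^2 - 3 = 3*m^2 - 3*m - 6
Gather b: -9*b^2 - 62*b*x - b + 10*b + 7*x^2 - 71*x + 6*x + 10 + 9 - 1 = -9*b^2 + b*(9 - 62*x) + 7*x^2 - 65*x + 18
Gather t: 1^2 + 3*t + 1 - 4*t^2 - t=-4*t^2 + 2*t + 2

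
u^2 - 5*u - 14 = (u - 7)*(u + 2)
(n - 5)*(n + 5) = n^2 - 25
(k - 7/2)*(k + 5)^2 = k^3 + 13*k^2/2 - 10*k - 175/2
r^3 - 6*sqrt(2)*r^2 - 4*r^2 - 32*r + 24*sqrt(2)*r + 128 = (r - 4)*(r - 8*sqrt(2))*(r + 2*sqrt(2))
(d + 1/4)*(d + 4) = d^2 + 17*d/4 + 1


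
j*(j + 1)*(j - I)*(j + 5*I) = j^4 + j^3 + 4*I*j^3 + 5*j^2 + 4*I*j^2 + 5*j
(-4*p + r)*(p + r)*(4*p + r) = -16*p^3 - 16*p^2*r + p*r^2 + r^3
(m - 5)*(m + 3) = m^2 - 2*m - 15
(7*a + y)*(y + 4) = 7*a*y + 28*a + y^2 + 4*y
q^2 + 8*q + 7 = (q + 1)*(q + 7)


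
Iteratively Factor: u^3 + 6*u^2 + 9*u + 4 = (u + 1)*(u^2 + 5*u + 4) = (u + 1)^2*(u + 4)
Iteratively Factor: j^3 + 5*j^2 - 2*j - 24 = (j + 4)*(j^2 + j - 6) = (j + 3)*(j + 4)*(j - 2)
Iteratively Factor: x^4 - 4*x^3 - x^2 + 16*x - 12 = (x - 2)*(x^3 - 2*x^2 - 5*x + 6) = (x - 2)*(x - 1)*(x^2 - x - 6) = (x - 2)*(x - 1)*(x + 2)*(x - 3)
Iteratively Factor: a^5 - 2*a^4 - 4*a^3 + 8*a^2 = (a)*(a^4 - 2*a^3 - 4*a^2 + 8*a) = a*(a - 2)*(a^3 - 4*a) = a*(a - 2)*(a + 2)*(a^2 - 2*a) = a*(a - 2)^2*(a + 2)*(a)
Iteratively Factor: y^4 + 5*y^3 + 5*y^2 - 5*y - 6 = (y + 2)*(y^3 + 3*y^2 - y - 3) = (y + 2)*(y + 3)*(y^2 - 1) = (y - 1)*(y + 2)*(y + 3)*(y + 1)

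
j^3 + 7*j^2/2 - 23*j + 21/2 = (j - 3)*(j - 1/2)*(j + 7)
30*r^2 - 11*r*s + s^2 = (-6*r + s)*(-5*r + s)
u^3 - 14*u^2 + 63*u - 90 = (u - 6)*(u - 5)*(u - 3)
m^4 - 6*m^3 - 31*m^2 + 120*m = m*(m - 8)*(m - 3)*(m + 5)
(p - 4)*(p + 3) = p^2 - p - 12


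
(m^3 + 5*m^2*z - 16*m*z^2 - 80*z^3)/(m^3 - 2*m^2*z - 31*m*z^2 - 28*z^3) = (-m^2 - m*z + 20*z^2)/(-m^2 + 6*m*z + 7*z^2)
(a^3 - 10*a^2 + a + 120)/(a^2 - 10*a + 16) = (a^2 - 2*a - 15)/(a - 2)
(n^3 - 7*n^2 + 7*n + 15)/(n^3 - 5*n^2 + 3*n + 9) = (n - 5)/(n - 3)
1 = 1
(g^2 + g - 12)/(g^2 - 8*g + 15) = (g + 4)/(g - 5)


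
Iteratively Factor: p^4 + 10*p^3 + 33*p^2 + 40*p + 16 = (p + 1)*(p^3 + 9*p^2 + 24*p + 16) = (p + 1)^2*(p^2 + 8*p + 16) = (p + 1)^2*(p + 4)*(p + 4)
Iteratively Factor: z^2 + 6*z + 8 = (z + 4)*(z + 2)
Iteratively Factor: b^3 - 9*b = (b)*(b^2 - 9) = b*(b + 3)*(b - 3)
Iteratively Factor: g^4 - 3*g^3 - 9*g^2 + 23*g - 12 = (g - 4)*(g^3 + g^2 - 5*g + 3) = (g - 4)*(g - 1)*(g^2 + 2*g - 3) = (g - 4)*(g - 1)*(g + 3)*(g - 1)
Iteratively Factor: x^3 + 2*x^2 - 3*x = (x - 1)*(x^2 + 3*x) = x*(x - 1)*(x + 3)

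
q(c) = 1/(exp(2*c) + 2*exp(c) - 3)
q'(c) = (-2*exp(2*c) - 2*exp(c))/(exp(2*c) + 2*exp(c) - 3)^2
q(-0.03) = -8.52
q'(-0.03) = -277.74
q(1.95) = 0.02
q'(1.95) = -0.03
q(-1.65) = -0.39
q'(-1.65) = -0.07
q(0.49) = 0.34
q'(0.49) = -1.00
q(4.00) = 0.00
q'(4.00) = -0.00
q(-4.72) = -0.34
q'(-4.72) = -0.00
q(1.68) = 0.03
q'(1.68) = -0.05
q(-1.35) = -0.41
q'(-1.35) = -0.11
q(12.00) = 0.00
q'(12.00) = 0.00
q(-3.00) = -0.35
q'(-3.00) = -0.01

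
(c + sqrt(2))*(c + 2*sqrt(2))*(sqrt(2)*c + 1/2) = sqrt(2)*c^3 + 13*c^2/2 + 11*sqrt(2)*c/2 + 2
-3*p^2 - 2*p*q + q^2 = (-3*p + q)*(p + q)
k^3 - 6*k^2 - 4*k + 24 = (k - 6)*(k - 2)*(k + 2)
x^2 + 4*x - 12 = (x - 2)*(x + 6)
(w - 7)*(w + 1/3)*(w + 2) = w^3 - 14*w^2/3 - 47*w/3 - 14/3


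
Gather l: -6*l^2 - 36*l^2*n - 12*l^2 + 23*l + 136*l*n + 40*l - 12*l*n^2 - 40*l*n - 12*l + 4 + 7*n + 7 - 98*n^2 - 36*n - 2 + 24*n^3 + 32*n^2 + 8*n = l^2*(-36*n - 18) + l*(-12*n^2 + 96*n + 51) + 24*n^3 - 66*n^2 - 21*n + 9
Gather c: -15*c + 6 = 6 - 15*c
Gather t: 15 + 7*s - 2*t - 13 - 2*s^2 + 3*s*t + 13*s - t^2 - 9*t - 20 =-2*s^2 + 20*s - t^2 + t*(3*s - 11) - 18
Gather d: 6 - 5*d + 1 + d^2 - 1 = d^2 - 5*d + 6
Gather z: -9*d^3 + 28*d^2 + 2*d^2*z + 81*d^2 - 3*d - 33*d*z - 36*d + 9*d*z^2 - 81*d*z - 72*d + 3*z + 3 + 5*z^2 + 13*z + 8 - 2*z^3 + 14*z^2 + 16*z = -9*d^3 + 109*d^2 - 111*d - 2*z^3 + z^2*(9*d + 19) + z*(2*d^2 - 114*d + 32) + 11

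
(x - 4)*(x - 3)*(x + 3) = x^3 - 4*x^2 - 9*x + 36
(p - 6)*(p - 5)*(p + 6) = p^3 - 5*p^2 - 36*p + 180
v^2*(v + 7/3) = v^3 + 7*v^2/3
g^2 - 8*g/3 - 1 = (g - 3)*(g + 1/3)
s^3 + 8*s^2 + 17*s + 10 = (s + 1)*(s + 2)*(s + 5)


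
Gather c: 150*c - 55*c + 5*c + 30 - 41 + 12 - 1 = 100*c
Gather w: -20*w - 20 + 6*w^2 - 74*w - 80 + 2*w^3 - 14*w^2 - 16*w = 2*w^3 - 8*w^2 - 110*w - 100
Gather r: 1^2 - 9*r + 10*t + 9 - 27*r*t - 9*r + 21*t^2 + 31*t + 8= r*(-27*t - 18) + 21*t^2 + 41*t + 18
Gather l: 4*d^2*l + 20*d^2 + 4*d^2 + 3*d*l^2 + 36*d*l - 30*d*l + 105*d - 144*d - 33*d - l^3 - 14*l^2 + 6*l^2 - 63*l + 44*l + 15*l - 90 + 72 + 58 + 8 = 24*d^2 - 72*d - l^3 + l^2*(3*d - 8) + l*(4*d^2 + 6*d - 4) + 48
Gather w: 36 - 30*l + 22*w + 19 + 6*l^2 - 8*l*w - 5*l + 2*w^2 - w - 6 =6*l^2 - 35*l + 2*w^2 + w*(21 - 8*l) + 49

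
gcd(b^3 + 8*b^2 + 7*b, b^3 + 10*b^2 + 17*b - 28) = b + 7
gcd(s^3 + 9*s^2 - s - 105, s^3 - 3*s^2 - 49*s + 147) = s^2 + 4*s - 21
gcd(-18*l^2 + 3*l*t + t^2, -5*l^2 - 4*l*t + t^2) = 1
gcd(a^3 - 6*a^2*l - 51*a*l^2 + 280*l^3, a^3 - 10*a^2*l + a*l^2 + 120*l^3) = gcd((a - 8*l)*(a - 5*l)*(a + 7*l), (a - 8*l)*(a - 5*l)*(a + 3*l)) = a^2 - 13*a*l + 40*l^2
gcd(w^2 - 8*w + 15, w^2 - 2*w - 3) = w - 3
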